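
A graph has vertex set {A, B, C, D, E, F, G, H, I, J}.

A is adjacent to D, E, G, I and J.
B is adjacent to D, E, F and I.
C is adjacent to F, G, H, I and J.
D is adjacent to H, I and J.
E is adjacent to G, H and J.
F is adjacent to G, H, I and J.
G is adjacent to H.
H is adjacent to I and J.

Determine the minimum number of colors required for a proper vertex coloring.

C, F, H, I are pairwise adjacent (a clique of size 4), so at least 4 colors are needed.
4 colors suffice: A=red, B=red, C=yellow, D=blue, E=blue, F=blue, G=green, H=red, I=green, J=green. No two adjacent vertices share a color.

4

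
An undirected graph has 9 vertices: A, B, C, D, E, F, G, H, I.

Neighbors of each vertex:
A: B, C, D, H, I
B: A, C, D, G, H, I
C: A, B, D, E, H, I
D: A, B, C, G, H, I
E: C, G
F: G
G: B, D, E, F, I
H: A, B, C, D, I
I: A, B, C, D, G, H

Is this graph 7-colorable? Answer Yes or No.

The chromatic number is 6. A, B, C, D, H, I are mutually adjacent (a clique of size 6), so at least 6 colors are needed.
6 colors suffice: color 1 → {E, F, I}; color 2 → {C, G}; color 3 → {D}; color 4 → {B}; color 5 → {H}; color 6 → {A}.
Since 7 ≥ 6, a proper 7-coloring certainly exists.

Yes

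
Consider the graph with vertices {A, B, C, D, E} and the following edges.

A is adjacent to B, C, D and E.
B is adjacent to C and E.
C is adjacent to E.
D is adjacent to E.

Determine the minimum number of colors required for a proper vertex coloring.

A, B, C, E are mutually adjacent (a clique of size 4), so at least 4 colors are needed.
One proper 4-coloring: A=2, B=4, C=3, D=3, E=1. Every edge joins two different colors.

4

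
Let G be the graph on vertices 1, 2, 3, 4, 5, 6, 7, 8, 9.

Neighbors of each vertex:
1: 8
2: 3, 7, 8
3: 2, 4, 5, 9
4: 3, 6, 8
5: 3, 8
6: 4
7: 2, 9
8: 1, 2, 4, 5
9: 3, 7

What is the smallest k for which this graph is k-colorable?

2

3 and 9 are adjacent, so at least 2 colors are needed.
One proper 2-coloring: 1=blue, 2=blue, 3=red, 4=blue, 5=blue, 6=red, 7=red, 8=red, 9=blue. No two adjacent vertices share a color.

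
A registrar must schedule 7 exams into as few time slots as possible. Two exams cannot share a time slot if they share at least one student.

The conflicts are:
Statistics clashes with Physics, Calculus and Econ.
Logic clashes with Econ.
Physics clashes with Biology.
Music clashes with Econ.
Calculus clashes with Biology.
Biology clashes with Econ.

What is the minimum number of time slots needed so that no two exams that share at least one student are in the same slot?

2

Music and Econ conflict, so at least 2 time slots are needed.
2 time slots suffice: time slot 1 → {Physics, Calculus, Econ}; time slot 2 → {Statistics, Logic, Music, Biology}. No two conflicting exams share a time slot.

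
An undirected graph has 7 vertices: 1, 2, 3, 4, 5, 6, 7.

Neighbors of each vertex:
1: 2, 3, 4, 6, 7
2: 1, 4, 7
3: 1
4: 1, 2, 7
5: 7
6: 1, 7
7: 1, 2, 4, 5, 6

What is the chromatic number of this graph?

1, 2, 4, 7 are pairwise adjacent (a clique of size 4), so at least 4 colors are needed.
4 colors suffice: color red → {3, 7}; color blue → {1, 5}; color green → {2, 6}; color yellow → {4}. Each edge has distinct colors on its endpoints.

4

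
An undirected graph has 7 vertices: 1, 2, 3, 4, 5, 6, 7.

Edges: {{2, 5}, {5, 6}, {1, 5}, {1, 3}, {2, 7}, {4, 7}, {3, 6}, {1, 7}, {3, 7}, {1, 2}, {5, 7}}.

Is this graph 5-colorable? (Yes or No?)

The chromatic number is 4. 1, 2, 5, 7 are pairwise adjacent (a clique of size 4), so at least 4 colors are needed.
A valid assignment using 4 colors: 1=c, 2=d, 3=b, 4=b, 5=b, 6=a, 7=a.
Since 5 ≥ 4, a proper 5-coloring certainly exists.

Yes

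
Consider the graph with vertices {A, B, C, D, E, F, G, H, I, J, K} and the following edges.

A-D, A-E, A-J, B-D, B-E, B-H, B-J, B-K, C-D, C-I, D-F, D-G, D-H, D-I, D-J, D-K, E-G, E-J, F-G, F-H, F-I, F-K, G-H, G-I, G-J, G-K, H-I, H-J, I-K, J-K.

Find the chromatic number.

5

D, F, G, I, K form a clique, so at least 5 colors are needed.
One proper 5-coloring: A=blue, B=blue, C=blue, D=red, E=red, F=purple, G=blue, H=yellow, I=green, J=green, K=yellow. Each edge has distinct colors on its endpoints.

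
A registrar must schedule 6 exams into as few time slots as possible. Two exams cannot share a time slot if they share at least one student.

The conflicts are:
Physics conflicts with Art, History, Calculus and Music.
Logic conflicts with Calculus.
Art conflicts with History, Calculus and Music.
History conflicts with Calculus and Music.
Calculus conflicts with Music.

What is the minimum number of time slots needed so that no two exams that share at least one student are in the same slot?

5

Physics, Art, History, Calculus, Music are mutually in conflict, so at least 5 time slots are needed.
5 time slots suffice: Physics=5, Logic=2, Art=4, History=3, Calculus=1, Music=2. No two conflicting exams share a time slot.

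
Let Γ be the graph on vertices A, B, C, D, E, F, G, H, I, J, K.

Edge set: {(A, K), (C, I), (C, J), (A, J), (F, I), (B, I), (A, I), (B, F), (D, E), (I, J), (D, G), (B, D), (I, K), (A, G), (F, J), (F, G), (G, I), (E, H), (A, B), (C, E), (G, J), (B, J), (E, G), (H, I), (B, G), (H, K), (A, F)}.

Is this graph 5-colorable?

A, B, F, G, I, J form a clique, so at least 6 colors are needed.
So 5 colors are not enough.

No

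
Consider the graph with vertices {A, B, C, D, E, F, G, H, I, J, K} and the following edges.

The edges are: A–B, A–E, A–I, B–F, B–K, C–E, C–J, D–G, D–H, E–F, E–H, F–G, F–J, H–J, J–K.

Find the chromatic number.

The cycle D-H-E-F-G-D has odd length 5, so it cannot be 2-colored; at least 3 colors are needed.
3 colors suffice: color red → {A, C, F, H, K}; color blue → {B, D, E, I, J}; color green → {G}. Every edge joins two different colors.

3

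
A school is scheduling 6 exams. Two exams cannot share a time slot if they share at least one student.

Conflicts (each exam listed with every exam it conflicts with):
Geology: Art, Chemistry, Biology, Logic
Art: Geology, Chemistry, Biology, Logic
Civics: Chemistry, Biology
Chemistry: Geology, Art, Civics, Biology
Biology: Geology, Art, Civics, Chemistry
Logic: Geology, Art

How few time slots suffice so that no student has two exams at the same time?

4

Geology, Art, Chemistry, Biology are mutually in conflict, so at least 4 time slots are needed.
A valid assignment using 4 time slots: Geology=2, Art=1, Civics=1, Chemistry=4, Biology=3, Logic=3. Every pair that conflicts lands in different time slots.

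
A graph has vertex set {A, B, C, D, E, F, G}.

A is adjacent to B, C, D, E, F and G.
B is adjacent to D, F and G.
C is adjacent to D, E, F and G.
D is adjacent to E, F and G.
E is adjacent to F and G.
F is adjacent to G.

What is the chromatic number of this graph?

6

A, C, D, E, F, G are pairwise adjacent (a clique of size 6), so at least 6 colors are needed.
One proper 6-coloring: A=1, B=5, C=6, D=2, E=5, F=4, G=3. Each edge has distinct colors on its endpoints.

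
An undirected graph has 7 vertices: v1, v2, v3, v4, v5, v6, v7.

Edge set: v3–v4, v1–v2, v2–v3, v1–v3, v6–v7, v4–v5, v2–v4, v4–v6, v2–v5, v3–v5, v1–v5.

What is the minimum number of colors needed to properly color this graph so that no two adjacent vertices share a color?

4

v2, v3, v4, v5 are pairwise adjacent (a clique of size 4), so at least 4 colors are needed.
4 colors suffice: v1=1, v2=3, v3=2, v4=1, v5=4, v6=2, v7=1. Each edge has distinct colors on its endpoints.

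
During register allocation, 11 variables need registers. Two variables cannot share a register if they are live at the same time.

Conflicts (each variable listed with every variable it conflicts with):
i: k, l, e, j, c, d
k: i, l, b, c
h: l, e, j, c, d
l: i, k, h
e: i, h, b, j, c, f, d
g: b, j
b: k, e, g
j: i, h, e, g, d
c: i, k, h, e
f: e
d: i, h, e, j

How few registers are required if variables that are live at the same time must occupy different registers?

4

h, e, j, d pairwise conflict, so at least 4 registers are needed.
4 registers suffice: i=2, k=1, h=2, l=3, e=1, g=1, b=2, j=3, c=3, f=2, d=4. Each listed conflict is separated.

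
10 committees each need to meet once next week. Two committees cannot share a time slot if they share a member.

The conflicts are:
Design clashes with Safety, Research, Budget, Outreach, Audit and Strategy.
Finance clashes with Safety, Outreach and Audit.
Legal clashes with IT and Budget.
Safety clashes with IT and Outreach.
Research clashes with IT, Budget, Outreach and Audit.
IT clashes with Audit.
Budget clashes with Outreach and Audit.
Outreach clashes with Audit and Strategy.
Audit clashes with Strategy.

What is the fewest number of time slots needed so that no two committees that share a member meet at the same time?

5

Design, Research, Budget, Outreach, Audit all conflict with each other, so at least 5 time slots are needed.
5 time slots suffice: time slot 1 → {IT, Outreach}; time slot 2 → {Legal, Safety, Audit}; time slot 3 → {Design, Finance}; time slot 4 → {Budget, Strategy}; time slot 5 → {Research}. No two conflicting committees share a time slot.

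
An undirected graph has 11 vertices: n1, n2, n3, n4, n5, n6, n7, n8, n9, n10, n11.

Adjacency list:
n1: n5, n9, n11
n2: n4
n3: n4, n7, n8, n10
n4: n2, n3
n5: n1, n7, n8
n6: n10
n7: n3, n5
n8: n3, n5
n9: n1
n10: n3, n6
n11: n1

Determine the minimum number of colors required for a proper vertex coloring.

2

n3 and n7 are adjacent, so at least 2 colors are needed.
One proper 2-coloring: n1=2, n2=1, n3=1, n4=2, n5=1, n6=1, n7=2, n8=2, n9=1, n10=2, n11=1. No two adjacent vertices share a color.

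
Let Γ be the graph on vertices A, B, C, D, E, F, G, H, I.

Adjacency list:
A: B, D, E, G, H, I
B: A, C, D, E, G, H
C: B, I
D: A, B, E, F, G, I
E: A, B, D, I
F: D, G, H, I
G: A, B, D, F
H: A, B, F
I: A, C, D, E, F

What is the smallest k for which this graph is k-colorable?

A, D, E, I are pairwise adjacent (a clique of size 4), so at least 4 colors are needed.
4 colors suffice: color 1 → {C, D, H}; color 2 → {A, F}; color 3 → {B, I}; color 4 → {E, G}. Every edge joins two different colors.

4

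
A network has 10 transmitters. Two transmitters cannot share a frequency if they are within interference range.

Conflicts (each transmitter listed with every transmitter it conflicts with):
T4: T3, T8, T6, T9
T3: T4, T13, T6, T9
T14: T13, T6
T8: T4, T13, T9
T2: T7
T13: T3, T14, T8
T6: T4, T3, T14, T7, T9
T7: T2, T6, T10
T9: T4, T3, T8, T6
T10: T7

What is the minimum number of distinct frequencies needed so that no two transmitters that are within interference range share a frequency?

4

T4, T3, T6, T9 pairwise conflict, so at least 4 frequencies are needed.
4 frequencies suffice: frequency 1 → {T8, T2, T6, T10}; frequency 2 → {T13, T7, T9}; frequency 3 → {T4, T14}; frequency 4 → {T3}. Each listed conflict is separated.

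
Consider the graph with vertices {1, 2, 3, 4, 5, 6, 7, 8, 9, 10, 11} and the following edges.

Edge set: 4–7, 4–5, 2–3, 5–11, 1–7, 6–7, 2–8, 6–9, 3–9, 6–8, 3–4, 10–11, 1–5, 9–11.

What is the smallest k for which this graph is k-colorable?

3

The cycle 3-4-7-6-9-3 has odd length 5, so it cannot be 2-colored; at least 3 colors are needed.
One proper 3-coloring: 1=b, 2=b, 3=a, 4=b, 5=a, 6=b, 7=a, 8=a, 9=c, 10=a, 11=b. No two adjacent vertices share a color.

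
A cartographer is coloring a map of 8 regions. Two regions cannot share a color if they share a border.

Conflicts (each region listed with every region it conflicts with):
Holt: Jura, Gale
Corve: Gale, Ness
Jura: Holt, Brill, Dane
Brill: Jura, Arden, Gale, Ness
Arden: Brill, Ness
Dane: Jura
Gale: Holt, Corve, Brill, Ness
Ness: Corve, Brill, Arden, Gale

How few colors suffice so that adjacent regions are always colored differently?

3

Corve, Gale, Ness are mutually in conflict, so at least 3 colors are needed.
3 colors suffice: Holt=2, Corve=3, Jura=1, Brill=3, Arden=1, Dane=2, Gale=1, Ness=2. Each listed conflict is separated.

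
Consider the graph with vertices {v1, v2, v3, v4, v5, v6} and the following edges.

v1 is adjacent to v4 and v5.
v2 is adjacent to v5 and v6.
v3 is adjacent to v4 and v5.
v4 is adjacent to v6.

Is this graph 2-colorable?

The cycle v2-v5-v3-v4-v6-v2 has odd length 5, so it cannot be 2-colored; at least 3 colors are needed.
So 2 colors are not enough.

No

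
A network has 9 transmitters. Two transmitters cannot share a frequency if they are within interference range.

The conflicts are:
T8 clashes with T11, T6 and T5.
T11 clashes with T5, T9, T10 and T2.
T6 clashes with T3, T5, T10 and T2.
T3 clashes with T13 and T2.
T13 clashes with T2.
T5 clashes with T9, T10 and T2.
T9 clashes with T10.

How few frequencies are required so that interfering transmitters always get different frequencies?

4

T11, T5, T9, T10 are mutually in conflict, so at least 4 frequencies are needed.
4 frequencies suffice: frequency 1 → {T3, T5}; frequency 2 → {T8, T10, T2}; frequency 3 → {T11, T6, T13}; frequency 4 → {T9}. Each listed conflict is separated.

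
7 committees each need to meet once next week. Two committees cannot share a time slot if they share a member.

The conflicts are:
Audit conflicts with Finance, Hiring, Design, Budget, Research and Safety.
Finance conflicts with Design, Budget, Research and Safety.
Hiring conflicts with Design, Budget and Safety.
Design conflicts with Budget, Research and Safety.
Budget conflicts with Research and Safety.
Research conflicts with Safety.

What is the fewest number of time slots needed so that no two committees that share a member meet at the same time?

6

Audit, Finance, Design, Budget, Research, Safety are mutually in conflict, so at least 6 time slots are needed.
6 time slots suffice: time slot 1 → {Audit}; time slot 2 → {Design}; time slot 3 → {Budget}; time slot 4 → {Safety}; time slot 5 → {Finance, Hiring}; time slot 6 → {Research}. Each listed conflict is separated.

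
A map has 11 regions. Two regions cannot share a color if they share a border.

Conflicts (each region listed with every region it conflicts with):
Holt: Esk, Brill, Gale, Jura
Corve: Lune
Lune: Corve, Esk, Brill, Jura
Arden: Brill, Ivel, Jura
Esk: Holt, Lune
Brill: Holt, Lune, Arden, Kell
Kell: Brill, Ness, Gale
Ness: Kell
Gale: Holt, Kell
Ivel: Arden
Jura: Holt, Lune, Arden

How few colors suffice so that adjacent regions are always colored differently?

2

Corve and Lune conflict, so at least 2 colors are needed.
A valid assignment using 2 colors: Holt=1, Corve=2, Lune=1, Arden=1, Esk=2, Brill=2, Kell=1, Ness=2, Gale=2, Ivel=2, Jura=2. Every pair that conflicts lands in different colors.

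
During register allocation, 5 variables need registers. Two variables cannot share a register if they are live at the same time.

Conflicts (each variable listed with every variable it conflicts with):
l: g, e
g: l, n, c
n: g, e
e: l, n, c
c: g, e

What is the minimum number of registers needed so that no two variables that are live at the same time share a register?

2

n and e conflict, so at least 2 registers are needed.
2 registers suffice: register 1 → {g, e}; register 2 → {l, n, c}. Each listed conflict is separated.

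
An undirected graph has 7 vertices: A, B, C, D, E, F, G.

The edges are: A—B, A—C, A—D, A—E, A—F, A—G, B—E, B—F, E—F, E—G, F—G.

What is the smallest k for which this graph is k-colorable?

A, B, E, F form a clique, so at least 4 colors are needed.
4 colors suffice: color 1 → {A}; color 2 → {C, D, E}; color 3 → {F}; color 4 → {B, G}. No two adjacent vertices share a color.

4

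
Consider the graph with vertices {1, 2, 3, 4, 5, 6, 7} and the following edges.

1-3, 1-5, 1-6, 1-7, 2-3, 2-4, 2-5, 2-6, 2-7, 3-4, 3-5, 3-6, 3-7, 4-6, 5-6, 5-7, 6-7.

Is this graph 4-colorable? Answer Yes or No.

No

1, 3, 5, 6, 7 are mutually adjacent (a clique of size 5), so at least 5 colors are needed.
So 4 colors are not enough.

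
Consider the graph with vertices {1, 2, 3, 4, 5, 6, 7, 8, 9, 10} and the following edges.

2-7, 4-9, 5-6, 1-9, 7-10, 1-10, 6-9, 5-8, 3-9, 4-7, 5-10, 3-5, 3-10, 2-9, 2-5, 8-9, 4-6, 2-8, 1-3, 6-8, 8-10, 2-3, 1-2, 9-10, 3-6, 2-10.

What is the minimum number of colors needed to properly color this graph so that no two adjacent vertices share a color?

5

1, 2, 3, 9, 10 are mutually adjacent (a clique of size 5), so at least 5 colors are needed.
5 colors suffice: color red → {6, 10}; color blue → {2, 4}; color green → {5, 7, 9}; color yellow → {3, 8}; color purple → {1}. No two adjacent vertices share a color.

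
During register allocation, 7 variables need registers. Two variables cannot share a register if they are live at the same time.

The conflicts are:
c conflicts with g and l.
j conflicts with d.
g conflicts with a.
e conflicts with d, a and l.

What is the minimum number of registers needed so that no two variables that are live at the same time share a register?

3

The cycle g-a-e-l-c-g has odd length 5, so it cannot be 2-colored; at least 3 registers are needed.
A valid assignment using 3 registers: c=1, j=1, g=2, e=1, d=2, a=3, l=2. Every pair that conflicts lands in different registers.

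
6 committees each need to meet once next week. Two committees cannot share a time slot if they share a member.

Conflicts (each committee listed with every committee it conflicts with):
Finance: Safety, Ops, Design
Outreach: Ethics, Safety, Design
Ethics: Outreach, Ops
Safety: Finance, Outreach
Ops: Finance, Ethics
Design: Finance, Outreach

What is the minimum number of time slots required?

The cycle Ethics-Outreach-Safety-Finance-Ops-Ethics has odd length 5, so it cannot be 2-colored; at least 3 time slots are needed.
3 time slots suffice: Finance=1, Outreach=1, Ethics=3, Safety=2, Ops=2, Design=2. Each listed conflict is separated.

3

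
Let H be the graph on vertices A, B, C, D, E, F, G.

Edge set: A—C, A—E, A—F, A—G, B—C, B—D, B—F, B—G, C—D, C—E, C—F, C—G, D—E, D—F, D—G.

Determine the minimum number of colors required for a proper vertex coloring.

B, C, D, G are mutually adjacent (a clique of size 4), so at least 4 colors are needed.
4 colors suffice: color 1 → {C}; color 2 → {A, D}; color 3 → {E, F, G}; color 4 → {B}. No two adjacent vertices share a color.

4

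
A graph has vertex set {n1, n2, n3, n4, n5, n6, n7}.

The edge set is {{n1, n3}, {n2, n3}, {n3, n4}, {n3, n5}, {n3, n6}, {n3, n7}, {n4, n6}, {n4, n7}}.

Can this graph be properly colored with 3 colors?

Yes

The chromatic number is 3. n3, n4, n6 form a triangle, so at least 3 colors are needed.
3 colors suffice: color R → {n3}; color B → {n1, n2, n4, n5}; color G → {n6, n7}.
That is already a proper 3-coloring.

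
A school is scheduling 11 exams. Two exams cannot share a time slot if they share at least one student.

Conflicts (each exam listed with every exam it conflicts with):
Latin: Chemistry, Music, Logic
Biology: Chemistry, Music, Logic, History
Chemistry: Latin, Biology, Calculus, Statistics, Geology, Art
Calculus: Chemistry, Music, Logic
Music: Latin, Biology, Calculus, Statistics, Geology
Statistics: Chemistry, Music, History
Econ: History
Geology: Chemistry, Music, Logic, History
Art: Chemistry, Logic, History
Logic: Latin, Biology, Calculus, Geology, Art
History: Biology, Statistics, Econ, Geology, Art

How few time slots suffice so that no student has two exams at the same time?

Biology and History conflict, so at least 2 time slots are needed.
2 time slots suffice: time slot 1 → {Chemistry, Music, Logic, History}; time slot 2 → {Latin, Biology, Calculus, Statistics, Econ, Geology, Art}. No two conflicting exams share a time slot.

2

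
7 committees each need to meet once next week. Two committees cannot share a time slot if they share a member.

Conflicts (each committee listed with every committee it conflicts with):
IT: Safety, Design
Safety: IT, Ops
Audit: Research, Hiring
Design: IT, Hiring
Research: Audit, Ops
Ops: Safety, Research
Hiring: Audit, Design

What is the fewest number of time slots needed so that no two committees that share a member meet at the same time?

The cycle Audit-Research-Ops-Safety-IT-Design-Hiring-Audit has odd length 7, so it cannot be 2-colored; at least 3 time slots are needed.
A valid assignment using 3 time slots: IT=2, Safety=1, Audit=1, Design=1, Research=2, Ops=3, Hiring=2. No two conflicting committees share a time slot.

3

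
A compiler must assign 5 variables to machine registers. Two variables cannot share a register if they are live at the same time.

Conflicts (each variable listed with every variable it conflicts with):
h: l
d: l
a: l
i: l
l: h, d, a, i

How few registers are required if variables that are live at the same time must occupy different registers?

2

h and l conflict, so at least 2 registers are needed.
2 registers suffice: register 1 → {l}; register 2 → {h, d, a, i}. No two conflicting variables share a register.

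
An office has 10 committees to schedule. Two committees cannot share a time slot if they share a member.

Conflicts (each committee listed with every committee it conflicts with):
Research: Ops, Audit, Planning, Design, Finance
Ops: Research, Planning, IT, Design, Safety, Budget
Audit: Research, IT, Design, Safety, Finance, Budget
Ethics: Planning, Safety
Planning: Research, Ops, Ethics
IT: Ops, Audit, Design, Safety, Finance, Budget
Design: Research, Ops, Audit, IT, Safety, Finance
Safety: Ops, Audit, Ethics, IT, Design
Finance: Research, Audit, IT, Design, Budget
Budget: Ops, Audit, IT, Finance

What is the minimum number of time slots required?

4

Audit, IT, Finance, Budget pairwise conflict, so at least 4 time slots are needed.
4 time slots suffice: time slot 1 → {Research, Ethics, IT}; time slot 2 → {Planning, Design, Budget}; time slot 3 → {Ops, Audit}; time slot 4 → {Safety, Finance}. Every pair that conflicts lands in different time slots.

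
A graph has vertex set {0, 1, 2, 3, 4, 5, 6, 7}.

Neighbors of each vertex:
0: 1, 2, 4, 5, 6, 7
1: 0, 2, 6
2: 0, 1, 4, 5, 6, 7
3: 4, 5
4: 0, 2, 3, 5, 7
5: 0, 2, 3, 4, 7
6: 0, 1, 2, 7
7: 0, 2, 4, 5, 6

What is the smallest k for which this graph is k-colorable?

0, 2, 4, 5, 7 form a clique, so at least 5 colors are needed.
5 colors suffice: color a → {0, 3}; color b → {2}; color c → {1, 7}; color d → {5, 6}; color e → {4}. No two adjacent vertices share a color.

5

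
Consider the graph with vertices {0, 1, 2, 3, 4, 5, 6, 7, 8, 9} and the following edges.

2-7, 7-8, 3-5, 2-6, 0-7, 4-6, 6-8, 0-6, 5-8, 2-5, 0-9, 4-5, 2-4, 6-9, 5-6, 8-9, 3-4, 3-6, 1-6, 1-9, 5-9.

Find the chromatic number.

4

2, 4, 5, 6 are mutually adjacent (a clique of size 4), so at least 4 colors are needed.
4 colors suffice: color a → {6, 7}; color b → {0, 1, 5}; color c → {2, 3, 9}; color d → {4, 8}. Each edge has distinct colors on its endpoints.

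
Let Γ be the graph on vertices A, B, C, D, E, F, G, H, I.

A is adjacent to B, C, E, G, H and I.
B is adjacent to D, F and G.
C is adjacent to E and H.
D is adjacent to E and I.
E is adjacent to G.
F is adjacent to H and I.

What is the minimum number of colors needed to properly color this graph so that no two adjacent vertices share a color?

A, E, G are pairwise adjacent, so at least 3 colors are needed.
One proper 3-coloring: A=1, B=2, C=3, D=1, E=2, F=1, G=3, H=2, I=2. Every edge joins two different colors.

3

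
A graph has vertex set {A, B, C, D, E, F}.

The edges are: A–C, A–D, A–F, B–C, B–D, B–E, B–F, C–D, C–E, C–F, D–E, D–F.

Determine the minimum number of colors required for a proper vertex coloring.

A, C, D, F are mutually adjacent (a clique of size 4), so at least 4 colors are needed.
4 colors suffice: color red → {D}; color blue → {C}; color green → {E, F}; color yellow → {A, B}. Each edge has distinct colors on its endpoints.

4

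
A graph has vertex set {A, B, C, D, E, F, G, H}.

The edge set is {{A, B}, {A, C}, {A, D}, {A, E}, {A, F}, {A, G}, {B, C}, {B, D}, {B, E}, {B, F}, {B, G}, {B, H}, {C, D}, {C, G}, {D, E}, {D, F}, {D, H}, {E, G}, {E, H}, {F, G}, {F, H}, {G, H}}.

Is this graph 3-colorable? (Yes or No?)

A, B, F, G are pairwise adjacent (a clique of size 4), so at least 4 colors are needed.
So 3 colors are not enough.

No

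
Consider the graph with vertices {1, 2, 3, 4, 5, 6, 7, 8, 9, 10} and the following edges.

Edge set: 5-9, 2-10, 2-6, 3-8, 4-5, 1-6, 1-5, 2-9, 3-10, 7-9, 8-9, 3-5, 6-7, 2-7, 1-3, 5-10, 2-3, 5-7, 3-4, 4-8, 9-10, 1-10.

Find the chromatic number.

4

1, 3, 5, 10 are mutually adjacent (a clique of size 4), so at least 4 colors are needed.
4 colors suffice: color red → {2, 5, 8}; color blue → {3, 6, 9}; color green → {4, 7, 10}; color yellow → {1}. No two adjacent vertices share a color.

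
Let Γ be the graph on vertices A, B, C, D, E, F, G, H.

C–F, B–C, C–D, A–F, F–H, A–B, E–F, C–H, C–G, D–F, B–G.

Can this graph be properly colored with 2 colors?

No

C, D, F are pairwise adjacent, so at least 3 colors are needed.
So 2 colors are not enough.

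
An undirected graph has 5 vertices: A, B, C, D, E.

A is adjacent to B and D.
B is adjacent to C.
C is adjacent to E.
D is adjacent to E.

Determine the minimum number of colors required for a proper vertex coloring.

3

The cycle D-A-B-C-E-D has odd length 5, so it cannot be 2-colored; at least 3 colors are needed.
3 colors suffice: color 1 → {B, D}; color 2 → {A, C}; color 3 → {E}. Each edge has distinct colors on its endpoints.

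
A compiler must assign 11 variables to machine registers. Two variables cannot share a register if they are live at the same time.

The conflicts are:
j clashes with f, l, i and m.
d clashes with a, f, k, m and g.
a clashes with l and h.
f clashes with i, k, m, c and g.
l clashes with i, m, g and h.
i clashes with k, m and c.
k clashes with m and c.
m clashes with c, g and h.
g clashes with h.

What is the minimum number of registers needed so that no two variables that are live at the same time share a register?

f, i, k, m, c are mutually in conflict, so at least 5 registers are needed.
5 registers suffice: j=4, d=5, a=1, f=2, l=2, i=3, k=4, m=1, c=5, g=3, h=4. No two conflicting variables share a register.

5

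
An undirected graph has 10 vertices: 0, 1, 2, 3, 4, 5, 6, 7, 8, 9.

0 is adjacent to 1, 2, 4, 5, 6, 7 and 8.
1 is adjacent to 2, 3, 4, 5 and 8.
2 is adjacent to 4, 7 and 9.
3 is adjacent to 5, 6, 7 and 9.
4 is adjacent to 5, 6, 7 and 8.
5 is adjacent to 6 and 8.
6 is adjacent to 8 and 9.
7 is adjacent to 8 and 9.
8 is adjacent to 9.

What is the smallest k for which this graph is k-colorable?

5

0, 1, 4, 5, 8 are pairwise adjacent (a clique of size 5), so at least 5 colors are needed.
5 colors suffice: color red → {0, 3}; color blue → {2, 8}; color green → {4, 9}; color yellow → {5, 7}; color purple → {1, 6}. No two adjacent vertices share a color.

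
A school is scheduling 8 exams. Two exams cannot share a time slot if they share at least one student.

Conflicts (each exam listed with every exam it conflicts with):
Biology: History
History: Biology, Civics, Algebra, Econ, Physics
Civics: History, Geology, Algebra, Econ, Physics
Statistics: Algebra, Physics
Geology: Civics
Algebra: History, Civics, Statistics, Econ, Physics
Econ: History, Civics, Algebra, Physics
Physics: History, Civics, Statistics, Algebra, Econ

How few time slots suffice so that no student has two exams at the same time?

5

History, Civics, Algebra, Econ, Physics all conflict with each other, so at least 5 time slots are needed.
5 time slots suffice: time slot 1 → {Biology, Civics, Statistics}; time slot 2 → {Geology, Algebra}; time slot 3 → {History}; time slot 4 → {Physics}; time slot 5 → {Econ}. Each listed conflict is separated.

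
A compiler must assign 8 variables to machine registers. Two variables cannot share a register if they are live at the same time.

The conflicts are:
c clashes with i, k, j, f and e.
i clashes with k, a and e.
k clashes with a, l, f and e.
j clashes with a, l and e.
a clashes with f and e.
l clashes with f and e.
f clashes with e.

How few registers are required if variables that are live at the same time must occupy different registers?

k, l, f, e are mutually in conflict, so at least 4 registers are needed.
4 registers suffice: register 1 → {e}; register 2 → {k, j}; register 3 → {i, f}; register 4 → {c, a, l}. Each listed conflict is separated.

4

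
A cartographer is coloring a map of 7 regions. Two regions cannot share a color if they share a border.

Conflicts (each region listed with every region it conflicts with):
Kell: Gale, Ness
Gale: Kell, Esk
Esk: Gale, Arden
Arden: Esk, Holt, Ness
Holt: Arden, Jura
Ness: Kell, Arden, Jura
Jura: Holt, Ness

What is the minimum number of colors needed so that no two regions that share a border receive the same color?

3

The cycle Gale-Esk-Arden-Ness-Kell-Gale has odd length 5, so it cannot be 2-colored; at least 3 colors are needed.
3 colors suffice: color 1 → {Kell, Arden, Jura}; color 2 → {Esk, Holt, Ness}; color 3 → {Gale}. Every pair that conflicts lands in different colors.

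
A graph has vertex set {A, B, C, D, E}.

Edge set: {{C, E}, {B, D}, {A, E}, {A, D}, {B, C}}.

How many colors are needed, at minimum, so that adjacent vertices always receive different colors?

3

The cycle C-E-A-D-B-C has odd length 5, so it cannot be 2-colored; at least 3 colors are needed.
One proper 3-coloring: A=1, B=3, C=1, D=2, E=2. Each edge has distinct colors on its endpoints.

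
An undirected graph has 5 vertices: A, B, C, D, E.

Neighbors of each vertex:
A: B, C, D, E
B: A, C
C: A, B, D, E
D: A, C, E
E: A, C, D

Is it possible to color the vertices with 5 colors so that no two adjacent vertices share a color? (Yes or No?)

The chromatic number is 4. A, C, D, E are pairwise adjacent (a clique of size 4), so at least 4 colors are needed.
4 colors suffice: color 1 → {A}; color 2 → {C}; color 3 → {B, D}; color 4 → {E}.
Since 5 ≥ 4, a proper 5-coloring certainly exists.

Yes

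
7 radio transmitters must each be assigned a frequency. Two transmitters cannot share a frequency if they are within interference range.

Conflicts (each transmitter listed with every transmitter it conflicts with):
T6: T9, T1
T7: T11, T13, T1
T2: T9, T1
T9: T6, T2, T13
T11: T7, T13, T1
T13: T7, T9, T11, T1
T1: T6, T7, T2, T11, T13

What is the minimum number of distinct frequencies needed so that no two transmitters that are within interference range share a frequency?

T7, T11, T13, T1 are mutually in conflict, so at least 4 frequencies are needed.
4 frequencies suffice: T6=2, T7=4, T2=2, T9=1, T11=3, T13=2, T1=1. No two conflicting transmitters share a frequency.

4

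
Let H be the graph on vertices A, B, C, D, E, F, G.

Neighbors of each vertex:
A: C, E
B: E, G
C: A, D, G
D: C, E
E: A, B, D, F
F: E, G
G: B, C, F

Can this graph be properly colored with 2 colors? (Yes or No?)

The cycle B-G-C-D-E-B has odd length 5, so it cannot be 2-colored; at least 3 colors are needed.
So 2 colors are not enough.

No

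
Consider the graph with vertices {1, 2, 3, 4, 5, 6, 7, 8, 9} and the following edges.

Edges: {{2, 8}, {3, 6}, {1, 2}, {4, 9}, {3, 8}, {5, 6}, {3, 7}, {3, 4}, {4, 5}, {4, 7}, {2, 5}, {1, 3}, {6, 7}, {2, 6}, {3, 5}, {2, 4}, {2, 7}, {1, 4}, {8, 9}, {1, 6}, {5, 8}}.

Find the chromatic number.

1, 2, 4 are pairwise adjacent, so at least 3 colors are needed.
3 colors suffice: 1=green, 2=blue, 3=blue, 4=red, 5=green, 6=red, 7=green, 8=red, 9=blue. Every edge joins two different colors.

3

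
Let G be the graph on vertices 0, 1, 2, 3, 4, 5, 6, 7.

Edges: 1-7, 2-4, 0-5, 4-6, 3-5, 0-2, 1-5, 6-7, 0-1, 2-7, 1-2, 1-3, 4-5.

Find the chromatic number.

0, 1, 5 form a triangle, so at least 3 colors are needed.
3 colors suffice: color a → {1, 4}; color b → {2, 5, 6}; color c → {0, 3, 7}. No two adjacent vertices share a color.

3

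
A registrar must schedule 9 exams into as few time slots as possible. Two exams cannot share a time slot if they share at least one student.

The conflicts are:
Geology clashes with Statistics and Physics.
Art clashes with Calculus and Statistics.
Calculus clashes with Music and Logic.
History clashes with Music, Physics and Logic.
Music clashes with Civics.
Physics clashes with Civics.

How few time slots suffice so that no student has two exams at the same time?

The cycle Calculus-Music-History-Physics-Geology-Statistics-Art-Calculus has odd length 7, so it cannot be 2-colored; at least 3 time slots are needed.
3 time slots suffice: Geology=2, Art=2, Calculus=1, Statistics=1, History=2, Music=3, Physics=1, Civics=2, Logic=3. No two conflicting exams share a time slot.

3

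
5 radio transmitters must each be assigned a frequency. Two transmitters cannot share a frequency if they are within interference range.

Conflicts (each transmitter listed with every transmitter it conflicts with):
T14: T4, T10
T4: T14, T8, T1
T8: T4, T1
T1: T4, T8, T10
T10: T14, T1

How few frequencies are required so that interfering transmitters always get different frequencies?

3

T4, T8, T1 all conflict with each other, so at least 3 frequencies are needed.
3 frequencies suffice: frequency 1 → {T14, T1}; frequency 2 → {T4, T10}; frequency 3 → {T8}. No two conflicting transmitters share a frequency.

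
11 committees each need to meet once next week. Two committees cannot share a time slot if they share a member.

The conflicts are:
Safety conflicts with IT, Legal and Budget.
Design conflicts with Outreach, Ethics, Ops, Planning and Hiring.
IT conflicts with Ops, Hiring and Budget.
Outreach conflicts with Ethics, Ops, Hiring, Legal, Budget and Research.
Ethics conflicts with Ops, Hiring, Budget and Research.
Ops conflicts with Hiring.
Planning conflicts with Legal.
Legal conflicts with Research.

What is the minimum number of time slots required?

5

Design, Outreach, Ethics, Ops, Hiring all conflict with each other, so at least 5 time slots are needed.
A valid assignment using 5 time slots: Safety=4, Design=4, IT=1, Outreach=1, Ethics=2, Ops=3, Planning=1, Hiring=5, Legal=2, Budget=3, Research=3. No two conflicting committees share a time slot.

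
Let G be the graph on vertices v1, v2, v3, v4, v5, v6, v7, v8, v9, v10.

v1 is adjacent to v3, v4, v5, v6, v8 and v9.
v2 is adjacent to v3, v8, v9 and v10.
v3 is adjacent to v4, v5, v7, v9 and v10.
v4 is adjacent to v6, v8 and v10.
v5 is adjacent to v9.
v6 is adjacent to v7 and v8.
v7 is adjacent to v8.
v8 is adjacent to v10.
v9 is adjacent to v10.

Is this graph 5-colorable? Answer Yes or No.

The chromatic number is 4. v1, v4, v6, v8 are mutually adjacent (a clique of size 4), so at least 4 colors are needed.
One proper 4-coloring: v1=2, v2=4, v3=1, v4=3, v5=4, v6=4, v7=2, v8=1, v9=3, v10=2.
Since 5 ≥ 4, a proper 5-coloring certainly exists.

Yes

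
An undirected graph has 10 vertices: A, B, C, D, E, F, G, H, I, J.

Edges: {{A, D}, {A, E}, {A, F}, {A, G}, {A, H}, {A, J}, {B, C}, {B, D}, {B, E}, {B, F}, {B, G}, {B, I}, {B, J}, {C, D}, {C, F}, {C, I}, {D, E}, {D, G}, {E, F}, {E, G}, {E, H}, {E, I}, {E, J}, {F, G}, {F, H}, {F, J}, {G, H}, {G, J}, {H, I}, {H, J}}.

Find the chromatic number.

6

A, E, F, G, H, J form a clique, so at least 6 colors are needed.
6 colors suffice: color 1 → {C, E}; color 2 → {D, F, I}; color 3 → {G}; color 4 → {B, H}; color 5 → {A}; color 6 → {J}. Every edge joins two different colors.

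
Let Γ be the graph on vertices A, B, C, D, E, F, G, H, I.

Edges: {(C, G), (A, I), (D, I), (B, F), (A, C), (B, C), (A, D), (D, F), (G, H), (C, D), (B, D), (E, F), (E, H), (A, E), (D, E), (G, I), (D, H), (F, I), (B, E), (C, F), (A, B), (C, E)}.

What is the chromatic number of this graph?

5

A, B, C, D, E form a clique, so at least 5 colors are needed.
5 colors suffice: color 1 → {D, G}; color 2 → {C, H, I}; color 3 → {E}; color 4 → {A, F}; color 5 → {B}. No two adjacent vertices share a color.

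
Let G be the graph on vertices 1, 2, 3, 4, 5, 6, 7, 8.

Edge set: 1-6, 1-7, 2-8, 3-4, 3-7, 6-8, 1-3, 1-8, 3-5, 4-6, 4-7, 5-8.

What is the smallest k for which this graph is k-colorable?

3, 4, 7 are mutually adjacent, so at least 3 colors are needed.
One proper 3-coloring: 1=b, 2=b, 3=a, 4=b, 5=b, 6=c, 7=c, 8=a. Each edge has distinct colors on its endpoints.

3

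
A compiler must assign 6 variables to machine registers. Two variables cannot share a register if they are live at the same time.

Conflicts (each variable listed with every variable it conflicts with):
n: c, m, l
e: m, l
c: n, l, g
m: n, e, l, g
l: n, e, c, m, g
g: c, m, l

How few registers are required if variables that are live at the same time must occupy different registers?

3

n, c, l pairwise conflict, so at least 3 registers are needed.
3 registers suffice: n=3, e=3, c=2, m=2, l=1, g=3. Every pair that conflicts lands in different registers.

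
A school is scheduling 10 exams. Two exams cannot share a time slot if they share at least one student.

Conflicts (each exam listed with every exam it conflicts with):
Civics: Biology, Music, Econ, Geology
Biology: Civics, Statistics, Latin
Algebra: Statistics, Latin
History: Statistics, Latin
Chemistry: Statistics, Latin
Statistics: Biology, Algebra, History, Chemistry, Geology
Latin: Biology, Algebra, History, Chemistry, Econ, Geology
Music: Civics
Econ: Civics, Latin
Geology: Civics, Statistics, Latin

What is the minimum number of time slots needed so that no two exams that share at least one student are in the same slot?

Algebra and Statistics conflict, so at least 2 time slots are needed.
2 time slots suffice: Civics=1, Biology=2, Algebra=2, History=2, Chemistry=2, Statistics=1, Latin=1, Music=2, Econ=2, Geology=2. Each listed conflict is separated.

2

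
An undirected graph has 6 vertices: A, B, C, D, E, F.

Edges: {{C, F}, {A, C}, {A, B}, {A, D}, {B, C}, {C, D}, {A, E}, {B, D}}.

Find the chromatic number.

4

A, B, C, D are mutually adjacent (a clique of size 4), so at least 4 colors are needed.
4 colors suffice: A=2, B=3, C=1, D=4, E=1, F=2. No two adjacent vertices share a color.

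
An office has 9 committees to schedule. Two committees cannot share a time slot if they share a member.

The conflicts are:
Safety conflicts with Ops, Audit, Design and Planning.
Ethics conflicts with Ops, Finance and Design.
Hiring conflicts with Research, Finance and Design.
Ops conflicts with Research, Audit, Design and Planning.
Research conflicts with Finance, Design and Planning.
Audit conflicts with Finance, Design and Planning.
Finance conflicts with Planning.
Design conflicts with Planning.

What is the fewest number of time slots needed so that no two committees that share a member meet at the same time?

5

Safety, Ops, Audit, Design, Planning pairwise conflict, so at least 5 time slots are needed.
A valid assignment using 5 time slots: Safety=5, Ethics=2, Hiring=2, Ops=3, Research=4, Audit=4, Finance=1, Design=1, Planning=2. No two conflicting committees share a time slot.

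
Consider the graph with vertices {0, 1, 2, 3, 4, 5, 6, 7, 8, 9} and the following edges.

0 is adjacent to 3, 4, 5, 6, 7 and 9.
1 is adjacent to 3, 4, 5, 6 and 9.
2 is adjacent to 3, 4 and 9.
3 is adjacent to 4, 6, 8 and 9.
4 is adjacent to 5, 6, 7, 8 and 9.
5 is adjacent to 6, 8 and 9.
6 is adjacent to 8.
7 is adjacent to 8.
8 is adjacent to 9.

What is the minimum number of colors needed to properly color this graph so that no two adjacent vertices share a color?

0, 4, 5, 6 are mutually adjacent (a clique of size 4), so at least 4 colors are needed.
4 colors suffice: color red → {4}; color blue → {6, 7, 9}; color green → {3, 5}; color yellow → {0, 1, 2, 8}. Every edge joins two different colors.

4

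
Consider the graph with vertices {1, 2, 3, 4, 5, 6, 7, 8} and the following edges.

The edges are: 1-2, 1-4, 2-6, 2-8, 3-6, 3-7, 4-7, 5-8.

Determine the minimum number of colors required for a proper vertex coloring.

2

1 and 2 are adjacent, so at least 2 colors are needed.
2 colors suffice: 1=blue, 2=red, 3=red, 4=red, 5=red, 6=blue, 7=blue, 8=blue. No two adjacent vertices share a color.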